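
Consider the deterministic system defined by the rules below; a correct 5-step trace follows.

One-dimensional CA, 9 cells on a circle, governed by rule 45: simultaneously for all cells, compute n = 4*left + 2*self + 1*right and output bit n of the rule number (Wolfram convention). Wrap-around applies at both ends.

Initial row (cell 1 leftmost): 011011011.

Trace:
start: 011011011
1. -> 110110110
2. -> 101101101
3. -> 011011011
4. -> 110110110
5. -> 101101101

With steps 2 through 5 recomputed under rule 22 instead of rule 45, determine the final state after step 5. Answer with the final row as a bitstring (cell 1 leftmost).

000000000

(re-executing steps 2..5 under rule 22; state before step 2: 110110110)
2. -> 000000000
3. -> 000000000
4. -> 000000000
5. -> 000000000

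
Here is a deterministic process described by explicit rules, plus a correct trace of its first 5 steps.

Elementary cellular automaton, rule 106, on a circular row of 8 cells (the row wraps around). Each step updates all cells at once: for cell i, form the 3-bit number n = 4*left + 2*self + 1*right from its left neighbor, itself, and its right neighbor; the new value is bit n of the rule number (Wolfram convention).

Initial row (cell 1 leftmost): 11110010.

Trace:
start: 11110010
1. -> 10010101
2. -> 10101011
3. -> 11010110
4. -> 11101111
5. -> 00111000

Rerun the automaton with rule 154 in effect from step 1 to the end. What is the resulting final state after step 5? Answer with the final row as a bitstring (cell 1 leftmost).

11001110

(re-executing steps 1..5 under rule 154; state before step 1: 11110010)
1. -> 11101100
2. -> 11001011
3. -> 10110011
4. -> 00101111
5. -> 11001110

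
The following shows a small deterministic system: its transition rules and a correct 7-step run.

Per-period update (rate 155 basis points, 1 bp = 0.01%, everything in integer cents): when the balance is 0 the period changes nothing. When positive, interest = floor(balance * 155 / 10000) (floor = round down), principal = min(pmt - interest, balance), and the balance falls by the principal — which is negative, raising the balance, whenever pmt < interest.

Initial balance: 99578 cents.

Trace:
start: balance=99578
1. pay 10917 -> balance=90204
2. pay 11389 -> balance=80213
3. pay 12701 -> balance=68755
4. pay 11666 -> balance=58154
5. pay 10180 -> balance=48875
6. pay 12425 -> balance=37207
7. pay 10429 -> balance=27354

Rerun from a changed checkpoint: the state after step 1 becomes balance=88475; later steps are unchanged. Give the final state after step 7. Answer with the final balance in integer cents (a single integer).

state after step 1 := balance=88475
2. pay 11389 -> balance=78457
3. pay 12701 -> balance=66972
4. pay 11666 -> balance=56344
5. pay 10180 -> balance=47037
6. pay 12425 -> balance=35341
7. pay 10429 -> balance=25459

25459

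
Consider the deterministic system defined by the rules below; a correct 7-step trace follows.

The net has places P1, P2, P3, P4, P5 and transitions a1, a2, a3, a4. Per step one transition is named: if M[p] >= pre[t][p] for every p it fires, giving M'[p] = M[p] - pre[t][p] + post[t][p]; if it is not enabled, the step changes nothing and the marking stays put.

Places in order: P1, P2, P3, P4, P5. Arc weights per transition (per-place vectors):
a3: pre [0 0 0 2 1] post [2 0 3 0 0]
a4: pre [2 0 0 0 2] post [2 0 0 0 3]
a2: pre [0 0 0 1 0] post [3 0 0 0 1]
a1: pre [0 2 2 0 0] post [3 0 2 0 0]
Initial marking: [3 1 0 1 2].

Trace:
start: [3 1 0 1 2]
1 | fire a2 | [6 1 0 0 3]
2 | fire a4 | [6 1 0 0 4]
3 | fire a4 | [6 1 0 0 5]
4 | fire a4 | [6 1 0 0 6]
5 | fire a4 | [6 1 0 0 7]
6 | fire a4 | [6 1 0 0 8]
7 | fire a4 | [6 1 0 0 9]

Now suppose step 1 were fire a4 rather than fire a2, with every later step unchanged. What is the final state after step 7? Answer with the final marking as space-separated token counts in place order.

3 1 0 1 9

(re-executing from step 1 with the substitution; state before step 1: [3 1 0 1 2])
1 | fire a4 | [3 1 0 1 3]
2 | fire a4 | [3 1 0 1 4]
3 | fire a4 | [3 1 0 1 5]
4 | fire a4 | [3 1 0 1 6]
5 | fire a4 | [3 1 0 1 7]
6 | fire a4 | [3 1 0 1 8]
7 | fire a4 | [3 1 0 1 9]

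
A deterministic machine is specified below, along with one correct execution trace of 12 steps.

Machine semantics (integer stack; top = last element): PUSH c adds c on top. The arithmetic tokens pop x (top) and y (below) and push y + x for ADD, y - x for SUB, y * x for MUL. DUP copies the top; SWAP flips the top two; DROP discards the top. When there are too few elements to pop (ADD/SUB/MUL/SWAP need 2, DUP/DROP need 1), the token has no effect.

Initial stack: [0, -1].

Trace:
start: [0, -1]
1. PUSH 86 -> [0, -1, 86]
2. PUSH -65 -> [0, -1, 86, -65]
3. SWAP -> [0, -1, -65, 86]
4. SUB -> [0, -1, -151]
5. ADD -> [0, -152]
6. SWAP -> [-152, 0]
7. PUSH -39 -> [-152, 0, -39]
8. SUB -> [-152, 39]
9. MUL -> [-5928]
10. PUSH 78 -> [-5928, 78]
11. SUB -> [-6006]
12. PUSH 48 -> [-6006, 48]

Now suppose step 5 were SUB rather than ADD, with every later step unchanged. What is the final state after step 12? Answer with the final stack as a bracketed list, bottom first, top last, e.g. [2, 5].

[5772, 48]

(re-executing from step 5 with the substitution; state before step 5: [0, -1, -151])
5. SUB -> [0, 150]
6. SWAP -> [150, 0]
7. PUSH -39 -> [150, 0, -39]
8. SUB -> [150, 39]
9. MUL -> [5850]
10. PUSH 78 -> [5850, 78]
11. SUB -> [5772]
12. PUSH 48 -> [5772, 48]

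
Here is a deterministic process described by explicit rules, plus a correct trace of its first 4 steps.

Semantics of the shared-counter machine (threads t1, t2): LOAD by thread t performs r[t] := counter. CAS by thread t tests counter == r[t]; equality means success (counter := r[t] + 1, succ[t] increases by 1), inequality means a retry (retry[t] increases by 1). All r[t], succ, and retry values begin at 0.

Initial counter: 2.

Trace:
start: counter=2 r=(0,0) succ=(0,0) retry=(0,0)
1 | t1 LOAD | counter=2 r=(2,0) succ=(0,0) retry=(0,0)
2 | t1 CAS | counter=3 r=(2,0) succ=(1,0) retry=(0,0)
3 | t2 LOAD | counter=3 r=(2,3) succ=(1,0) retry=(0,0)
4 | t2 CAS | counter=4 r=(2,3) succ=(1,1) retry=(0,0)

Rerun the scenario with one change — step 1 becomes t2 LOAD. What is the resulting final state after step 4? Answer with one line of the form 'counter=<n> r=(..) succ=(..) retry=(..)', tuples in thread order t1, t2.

counter=3 r=(0,2) succ=(0,1) retry=(1,0)

(re-executing from step 1 with the substitution; state before step 1: counter=2 r=(0,0) succ=(0,0) retry=(0,0))
1 | t2 LOAD | counter=2 r=(0,2) succ=(0,0) retry=(0,0)
2 | t1 CAS | counter=2 r=(0,2) succ=(0,0) retry=(1,0)
3 | t2 LOAD | counter=2 r=(0,2) succ=(0,0) retry=(1,0)
4 | t2 CAS | counter=3 r=(0,2) succ=(0,1) retry=(1,0)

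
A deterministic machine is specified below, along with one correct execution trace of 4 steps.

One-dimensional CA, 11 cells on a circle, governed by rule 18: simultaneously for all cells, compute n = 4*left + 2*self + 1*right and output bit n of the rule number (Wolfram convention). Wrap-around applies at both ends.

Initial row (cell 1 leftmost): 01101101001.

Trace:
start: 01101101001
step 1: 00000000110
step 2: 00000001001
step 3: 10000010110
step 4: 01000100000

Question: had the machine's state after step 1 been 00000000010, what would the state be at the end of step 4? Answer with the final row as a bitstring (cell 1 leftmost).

01000010101

state after step 1 := 00000000010
step 2: 00000000101
step 3: 10000001000
step 4: 01000010101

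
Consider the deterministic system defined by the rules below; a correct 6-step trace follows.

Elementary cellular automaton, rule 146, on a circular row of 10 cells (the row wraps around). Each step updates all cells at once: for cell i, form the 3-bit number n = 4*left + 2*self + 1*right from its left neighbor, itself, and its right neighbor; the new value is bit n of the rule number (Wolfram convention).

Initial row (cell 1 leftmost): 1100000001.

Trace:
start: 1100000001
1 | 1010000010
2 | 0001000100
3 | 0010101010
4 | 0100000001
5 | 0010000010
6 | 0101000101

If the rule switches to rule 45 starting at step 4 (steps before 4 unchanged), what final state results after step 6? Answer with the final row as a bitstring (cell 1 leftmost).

(re-executing steps 4..6 under rule 45; state before step 4: 0010101010)
4 | 1011111110
5 | 1110000001
6 | 0000111101

0000111101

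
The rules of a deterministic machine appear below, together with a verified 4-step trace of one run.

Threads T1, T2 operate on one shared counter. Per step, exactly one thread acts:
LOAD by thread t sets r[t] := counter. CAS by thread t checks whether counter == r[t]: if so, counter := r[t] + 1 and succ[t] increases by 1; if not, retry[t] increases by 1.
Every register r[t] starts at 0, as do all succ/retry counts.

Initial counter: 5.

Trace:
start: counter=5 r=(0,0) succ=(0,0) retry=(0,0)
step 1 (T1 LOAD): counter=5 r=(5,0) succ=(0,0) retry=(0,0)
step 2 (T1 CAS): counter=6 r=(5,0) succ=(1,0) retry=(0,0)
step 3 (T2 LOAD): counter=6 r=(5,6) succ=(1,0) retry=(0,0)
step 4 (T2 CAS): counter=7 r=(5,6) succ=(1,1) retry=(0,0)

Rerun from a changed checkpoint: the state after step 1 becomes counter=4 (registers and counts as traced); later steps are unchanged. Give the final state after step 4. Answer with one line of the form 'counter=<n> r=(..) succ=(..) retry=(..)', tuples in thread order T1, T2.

counter=5 r=(5,4) succ=(0,1) retry=(1,0)

state after step 1 := counter=4 r=(5,0) succ=(0,0) retry=(0,0)
step 2 (T1 CAS): counter=4 r=(5,0) succ=(0,0) retry=(1,0)
step 3 (T2 LOAD): counter=4 r=(5,4) succ=(0,0) retry=(1,0)
step 4 (T2 CAS): counter=5 r=(5,4) succ=(0,1) retry=(1,0)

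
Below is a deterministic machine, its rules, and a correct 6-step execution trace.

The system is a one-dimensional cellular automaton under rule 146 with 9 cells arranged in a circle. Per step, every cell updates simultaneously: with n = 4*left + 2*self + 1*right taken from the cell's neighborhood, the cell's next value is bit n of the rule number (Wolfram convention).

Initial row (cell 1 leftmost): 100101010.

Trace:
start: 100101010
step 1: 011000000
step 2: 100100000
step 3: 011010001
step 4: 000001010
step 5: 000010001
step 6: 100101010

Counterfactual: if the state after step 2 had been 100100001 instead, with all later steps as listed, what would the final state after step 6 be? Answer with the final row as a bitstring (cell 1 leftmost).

101101000

state after step 2 := 100100001
step 3: 011010010
step 4: 100001101
step 5: 010010000
step 6: 101101000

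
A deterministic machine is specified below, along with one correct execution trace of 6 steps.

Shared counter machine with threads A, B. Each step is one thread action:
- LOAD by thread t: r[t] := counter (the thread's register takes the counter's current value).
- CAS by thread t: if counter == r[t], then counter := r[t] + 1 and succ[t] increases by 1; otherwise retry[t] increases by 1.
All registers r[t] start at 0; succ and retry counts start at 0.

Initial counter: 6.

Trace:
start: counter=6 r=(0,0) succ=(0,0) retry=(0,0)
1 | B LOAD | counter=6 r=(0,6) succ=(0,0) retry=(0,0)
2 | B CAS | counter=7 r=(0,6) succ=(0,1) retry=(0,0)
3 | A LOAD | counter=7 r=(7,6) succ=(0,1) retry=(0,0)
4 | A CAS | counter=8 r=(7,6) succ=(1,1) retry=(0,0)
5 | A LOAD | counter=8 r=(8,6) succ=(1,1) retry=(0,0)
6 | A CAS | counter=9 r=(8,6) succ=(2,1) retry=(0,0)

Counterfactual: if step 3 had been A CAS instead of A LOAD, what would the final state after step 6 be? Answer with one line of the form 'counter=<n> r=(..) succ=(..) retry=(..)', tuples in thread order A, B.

(re-executing from step 3 with the substitution; state before step 3: counter=7 r=(0,6) succ=(0,1) retry=(0,0))
3 | A CAS | counter=7 r=(0,6) succ=(0,1) retry=(1,0)
4 | A CAS | counter=7 r=(0,6) succ=(0,1) retry=(2,0)
5 | A LOAD | counter=7 r=(7,6) succ=(0,1) retry=(2,0)
6 | A CAS | counter=8 r=(7,6) succ=(1,1) retry=(2,0)

counter=8 r=(7,6) succ=(1,1) retry=(2,0)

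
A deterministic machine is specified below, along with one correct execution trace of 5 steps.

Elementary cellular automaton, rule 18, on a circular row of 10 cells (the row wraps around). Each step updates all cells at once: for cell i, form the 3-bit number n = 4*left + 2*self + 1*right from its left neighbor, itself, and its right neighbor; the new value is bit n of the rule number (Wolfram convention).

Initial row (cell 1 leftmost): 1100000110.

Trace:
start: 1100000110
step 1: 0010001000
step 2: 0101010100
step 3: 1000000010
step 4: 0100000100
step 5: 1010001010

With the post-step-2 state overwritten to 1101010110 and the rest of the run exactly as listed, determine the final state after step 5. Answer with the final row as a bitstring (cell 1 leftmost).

0000000000

state after step 2 := 1101010110
step 3: 0000000000
step 4: 0000000000
step 5: 0000000000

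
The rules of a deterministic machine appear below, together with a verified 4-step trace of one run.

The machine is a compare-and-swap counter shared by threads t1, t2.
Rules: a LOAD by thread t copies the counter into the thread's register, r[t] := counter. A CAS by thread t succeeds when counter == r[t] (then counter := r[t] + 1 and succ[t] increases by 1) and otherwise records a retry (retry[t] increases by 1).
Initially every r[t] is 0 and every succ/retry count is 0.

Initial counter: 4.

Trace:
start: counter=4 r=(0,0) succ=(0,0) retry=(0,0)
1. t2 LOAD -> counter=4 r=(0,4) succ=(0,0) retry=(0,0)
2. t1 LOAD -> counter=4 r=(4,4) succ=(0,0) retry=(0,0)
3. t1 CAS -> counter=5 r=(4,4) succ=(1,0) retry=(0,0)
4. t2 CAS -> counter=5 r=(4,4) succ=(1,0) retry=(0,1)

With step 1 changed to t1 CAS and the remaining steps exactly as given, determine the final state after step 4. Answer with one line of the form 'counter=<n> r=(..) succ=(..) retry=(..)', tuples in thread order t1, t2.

(re-executing from step 1 with the substitution; state before step 1: counter=4 r=(0,0) succ=(0,0) retry=(0,0))
1. t1 CAS -> counter=4 r=(0,0) succ=(0,0) retry=(1,0)
2. t1 LOAD -> counter=4 r=(4,0) succ=(0,0) retry=(1,0)
3. t1 CAS -> counter=5 r=(4,0) succ=(1,0) retry=(1,0)
4. t2 CAS -> counter=5 r=(4,0) succ=(1,0) retry=(1,1)

counter=5 r=(4,0) succ=(1,0) retry=(1,1)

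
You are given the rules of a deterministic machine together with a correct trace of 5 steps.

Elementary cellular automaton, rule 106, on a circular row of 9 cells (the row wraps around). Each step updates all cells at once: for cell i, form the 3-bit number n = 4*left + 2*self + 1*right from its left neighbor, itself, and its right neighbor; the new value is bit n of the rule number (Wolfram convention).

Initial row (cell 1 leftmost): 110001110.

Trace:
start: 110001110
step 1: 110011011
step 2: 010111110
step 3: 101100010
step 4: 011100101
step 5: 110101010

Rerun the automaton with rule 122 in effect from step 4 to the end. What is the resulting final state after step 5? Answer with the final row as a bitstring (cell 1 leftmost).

(re-executing steps 4..5 under rule 122; state before step 4: 101100010)
step 4: 011110101
step 5: 110011010

110011010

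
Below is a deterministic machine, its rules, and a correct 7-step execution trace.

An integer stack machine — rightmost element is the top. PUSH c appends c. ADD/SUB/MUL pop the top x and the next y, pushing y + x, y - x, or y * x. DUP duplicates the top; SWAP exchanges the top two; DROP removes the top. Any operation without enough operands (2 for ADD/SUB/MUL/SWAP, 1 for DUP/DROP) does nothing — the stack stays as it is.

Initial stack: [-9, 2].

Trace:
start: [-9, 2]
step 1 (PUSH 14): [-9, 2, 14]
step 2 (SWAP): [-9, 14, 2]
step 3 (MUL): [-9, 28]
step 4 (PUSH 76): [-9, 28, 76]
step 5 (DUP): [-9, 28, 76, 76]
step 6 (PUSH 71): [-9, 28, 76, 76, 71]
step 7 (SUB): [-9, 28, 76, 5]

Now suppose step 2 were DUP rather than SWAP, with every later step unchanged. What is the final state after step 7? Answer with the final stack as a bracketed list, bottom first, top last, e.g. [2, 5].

(re-executing from step 2 with the substitution; state before step 2: [-9, 2, 14])
step 2 (DUP): [-9, 2, 14, 14]
step 3 (MUL): [-9, 2, 196]
step 4 (PUSH 76): [-9, 2, 196, 76]
step 5 (DUP): [-9, 2, 196, 76, 76]
step 6 (PUSH 71): [-9, 2, 196, 76, 76, 71]
step 7 (SUB): [-9, 2, 196, 76, 5]

[-9, 2, 196, 76, 5]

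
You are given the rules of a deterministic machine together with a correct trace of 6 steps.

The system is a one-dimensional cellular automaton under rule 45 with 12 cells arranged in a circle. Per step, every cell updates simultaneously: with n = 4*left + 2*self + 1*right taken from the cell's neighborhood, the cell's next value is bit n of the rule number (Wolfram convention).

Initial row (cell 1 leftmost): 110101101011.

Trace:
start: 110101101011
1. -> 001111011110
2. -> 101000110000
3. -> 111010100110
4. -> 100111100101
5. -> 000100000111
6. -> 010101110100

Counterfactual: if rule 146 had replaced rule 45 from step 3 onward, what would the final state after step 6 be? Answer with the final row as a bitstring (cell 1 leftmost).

001000100000

(re-executing steps 3..6 under rule 146; state before step 3: 101000110000)
3. -> 000101001001
4. -> 101000110110
5. -> 000101000000
6. -> 001000100000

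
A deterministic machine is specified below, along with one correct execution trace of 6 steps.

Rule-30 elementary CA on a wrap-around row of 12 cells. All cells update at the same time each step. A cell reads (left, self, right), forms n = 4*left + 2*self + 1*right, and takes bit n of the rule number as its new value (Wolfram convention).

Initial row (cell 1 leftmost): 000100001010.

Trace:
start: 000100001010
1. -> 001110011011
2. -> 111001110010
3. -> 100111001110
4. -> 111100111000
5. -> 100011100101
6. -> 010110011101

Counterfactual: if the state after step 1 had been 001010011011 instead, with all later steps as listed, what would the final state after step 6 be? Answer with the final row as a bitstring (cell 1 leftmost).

011110110101

state after step 1 := 001010011011
2. -> 111011110010
3. -> 100010001110
4. -> 110111011000
5. -> 100100010101
6. -> 011110110101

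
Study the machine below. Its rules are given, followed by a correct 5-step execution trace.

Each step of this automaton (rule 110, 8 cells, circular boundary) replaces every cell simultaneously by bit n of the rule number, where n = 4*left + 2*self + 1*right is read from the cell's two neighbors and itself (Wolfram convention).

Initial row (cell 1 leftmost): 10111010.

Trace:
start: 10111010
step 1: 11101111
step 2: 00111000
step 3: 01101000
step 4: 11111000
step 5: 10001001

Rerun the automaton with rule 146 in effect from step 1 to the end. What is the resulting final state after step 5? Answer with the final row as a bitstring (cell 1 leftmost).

00000000

(re-executing steps 1..5 under rule 146; state before step 1: 10111010)
step 1: 00010000
step 2: 00101000
step 3: 01000100
step 4: 10101010
step 5: 00000000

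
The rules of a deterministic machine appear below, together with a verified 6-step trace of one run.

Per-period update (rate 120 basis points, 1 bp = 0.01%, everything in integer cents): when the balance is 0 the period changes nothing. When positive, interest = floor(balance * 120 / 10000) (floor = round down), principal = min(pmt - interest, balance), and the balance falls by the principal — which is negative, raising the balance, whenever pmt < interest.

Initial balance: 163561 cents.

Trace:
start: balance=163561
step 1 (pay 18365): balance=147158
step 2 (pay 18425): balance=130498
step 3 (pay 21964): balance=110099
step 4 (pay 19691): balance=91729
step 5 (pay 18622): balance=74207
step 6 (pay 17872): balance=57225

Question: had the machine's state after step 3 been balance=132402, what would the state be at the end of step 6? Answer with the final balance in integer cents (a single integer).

80340

state after step 3 := balance=132402
step 4 (pay 19691): balance=114299
step 5 (pay 18622): balance=97048
step 6 (pay 17872): balance=80340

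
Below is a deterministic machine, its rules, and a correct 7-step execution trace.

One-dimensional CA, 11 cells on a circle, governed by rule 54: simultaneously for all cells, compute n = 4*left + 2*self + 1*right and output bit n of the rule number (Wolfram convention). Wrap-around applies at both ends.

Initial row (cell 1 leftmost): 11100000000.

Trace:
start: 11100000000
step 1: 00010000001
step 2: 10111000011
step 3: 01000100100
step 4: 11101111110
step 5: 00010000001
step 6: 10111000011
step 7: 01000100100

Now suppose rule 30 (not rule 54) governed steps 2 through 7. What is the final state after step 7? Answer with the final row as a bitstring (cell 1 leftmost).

01010000110

(re-executing steps 2..7 under rule 30; state before step 2: 00010000001)
step 2: 10111000011
step 3: 00100100110
step 4: 01111111101
step 5: 01000000001
step 6: 01100000011
step 7: 01010000110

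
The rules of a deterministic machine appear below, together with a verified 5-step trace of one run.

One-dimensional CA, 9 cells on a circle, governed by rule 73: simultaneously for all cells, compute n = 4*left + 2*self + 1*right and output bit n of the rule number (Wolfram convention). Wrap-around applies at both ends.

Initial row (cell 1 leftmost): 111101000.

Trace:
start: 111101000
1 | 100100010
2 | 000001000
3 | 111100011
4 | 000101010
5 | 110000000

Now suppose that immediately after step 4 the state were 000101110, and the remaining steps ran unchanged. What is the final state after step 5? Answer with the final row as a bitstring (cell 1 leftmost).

110001010

state after step 4 := 000101110
5 | 110001010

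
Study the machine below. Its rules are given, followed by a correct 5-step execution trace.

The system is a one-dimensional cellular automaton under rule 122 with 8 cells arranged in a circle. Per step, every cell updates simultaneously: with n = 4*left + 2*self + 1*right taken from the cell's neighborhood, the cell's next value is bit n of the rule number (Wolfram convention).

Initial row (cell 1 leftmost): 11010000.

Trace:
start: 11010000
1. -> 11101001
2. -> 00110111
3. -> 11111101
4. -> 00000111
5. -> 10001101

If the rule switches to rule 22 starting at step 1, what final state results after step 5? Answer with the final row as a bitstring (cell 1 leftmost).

11101110

(re-executing steps 1..5 under rule 22; state before step 1: 11010000)
1. -> 00011001
2. -> 10100111
3. -> 00111000
4. -> 01000100
5. -> 11101110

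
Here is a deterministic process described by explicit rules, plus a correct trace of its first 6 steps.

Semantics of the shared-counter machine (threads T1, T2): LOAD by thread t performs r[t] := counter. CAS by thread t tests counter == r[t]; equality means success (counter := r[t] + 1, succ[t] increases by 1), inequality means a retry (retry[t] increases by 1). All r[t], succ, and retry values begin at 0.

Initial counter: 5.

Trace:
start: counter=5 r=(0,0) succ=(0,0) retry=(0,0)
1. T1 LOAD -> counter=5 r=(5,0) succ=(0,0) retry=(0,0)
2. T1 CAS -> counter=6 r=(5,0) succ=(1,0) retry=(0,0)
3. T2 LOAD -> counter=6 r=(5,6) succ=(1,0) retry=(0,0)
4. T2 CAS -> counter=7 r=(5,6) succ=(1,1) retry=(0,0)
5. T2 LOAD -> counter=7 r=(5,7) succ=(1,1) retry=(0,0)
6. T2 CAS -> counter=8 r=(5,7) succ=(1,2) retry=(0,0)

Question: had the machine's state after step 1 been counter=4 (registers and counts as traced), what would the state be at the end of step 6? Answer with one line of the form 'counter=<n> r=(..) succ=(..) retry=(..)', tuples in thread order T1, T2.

state after step 1 := counter=4 r=(5,0) succ=(0,0) retry=(0,0)
2. T1 CAS -> counter=4 r=(5,0) succ=(0,0) retry=(1,0)
3. T2 LOAD -> counter=4 r=(5,4) succ=(0,0) retry=(1,0)
4. T2 CAS -> counter=5 r=(5,4) succ=(0,1) retry=(1,0)
5. T2 LOAD -> counter=5 r=(5,5) succ=(0,1) retry=(1,0)
6. T2 CAS -> counter=6 r=(5,5) succ=(0,2) retry=(1,0)

counter=6 r=(5,5) succ=(0,2) retry=(1,0)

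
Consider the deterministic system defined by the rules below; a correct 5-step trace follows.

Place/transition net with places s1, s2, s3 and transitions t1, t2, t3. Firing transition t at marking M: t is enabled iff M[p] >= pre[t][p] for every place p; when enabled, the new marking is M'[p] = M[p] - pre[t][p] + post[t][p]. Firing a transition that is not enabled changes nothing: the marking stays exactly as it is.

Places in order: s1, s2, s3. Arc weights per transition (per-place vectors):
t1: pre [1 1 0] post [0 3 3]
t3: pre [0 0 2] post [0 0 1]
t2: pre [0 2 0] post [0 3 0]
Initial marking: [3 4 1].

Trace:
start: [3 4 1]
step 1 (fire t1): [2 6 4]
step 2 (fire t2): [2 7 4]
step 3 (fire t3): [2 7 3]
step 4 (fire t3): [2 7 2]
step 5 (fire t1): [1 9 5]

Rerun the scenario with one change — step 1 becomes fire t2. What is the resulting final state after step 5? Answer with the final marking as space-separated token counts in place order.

(re-executing from step 1 with the substitution; state before step 1: [3 4 1])
step 1 (fire t2): [3 5 1]
step 2 (fire t2): [3 6 1]
step 3 (fire t3): [3 6 1]
step 4 (fire t3): [3 6 1]
step 5 (fire t1): [2 8 4]

2 8 4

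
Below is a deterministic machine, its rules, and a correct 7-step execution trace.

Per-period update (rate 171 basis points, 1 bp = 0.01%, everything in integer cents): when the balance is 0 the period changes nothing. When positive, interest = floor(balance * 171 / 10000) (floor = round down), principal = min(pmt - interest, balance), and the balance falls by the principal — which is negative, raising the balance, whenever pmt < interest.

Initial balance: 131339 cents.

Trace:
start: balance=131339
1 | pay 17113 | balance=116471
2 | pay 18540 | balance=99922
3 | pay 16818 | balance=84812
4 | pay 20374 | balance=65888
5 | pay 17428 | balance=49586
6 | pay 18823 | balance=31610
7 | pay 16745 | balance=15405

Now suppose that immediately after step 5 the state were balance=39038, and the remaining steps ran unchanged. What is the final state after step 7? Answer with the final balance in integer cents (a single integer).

4494

state after step 5 := balance=39038
6 | pay 18823 | balance=20882
7 | pay 16745 | balance=4494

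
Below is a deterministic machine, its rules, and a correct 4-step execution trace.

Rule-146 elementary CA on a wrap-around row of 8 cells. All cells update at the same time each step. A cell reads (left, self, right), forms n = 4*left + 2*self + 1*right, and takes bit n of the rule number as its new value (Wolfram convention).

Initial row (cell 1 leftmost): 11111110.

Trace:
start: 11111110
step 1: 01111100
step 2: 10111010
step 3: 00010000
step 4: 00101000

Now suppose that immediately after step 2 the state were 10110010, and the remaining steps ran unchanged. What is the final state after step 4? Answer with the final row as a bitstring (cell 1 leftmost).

state after step 2 := 10110010
step 3: 00001100
step 4: 00010010

00010010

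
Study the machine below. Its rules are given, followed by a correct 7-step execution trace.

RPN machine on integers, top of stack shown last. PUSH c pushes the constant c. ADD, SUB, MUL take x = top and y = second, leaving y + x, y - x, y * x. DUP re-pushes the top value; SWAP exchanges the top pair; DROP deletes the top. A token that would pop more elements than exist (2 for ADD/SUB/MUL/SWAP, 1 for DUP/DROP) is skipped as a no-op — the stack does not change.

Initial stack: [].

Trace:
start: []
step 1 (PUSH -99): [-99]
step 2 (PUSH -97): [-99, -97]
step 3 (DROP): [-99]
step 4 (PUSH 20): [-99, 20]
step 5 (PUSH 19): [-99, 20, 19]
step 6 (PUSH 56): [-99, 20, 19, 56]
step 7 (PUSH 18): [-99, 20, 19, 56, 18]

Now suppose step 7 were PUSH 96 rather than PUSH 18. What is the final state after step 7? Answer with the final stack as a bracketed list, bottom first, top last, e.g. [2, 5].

[-99, 20, 19, 56, 96]

(re-executing from step 7 with the substitution; state before step 7: [-99, 20, 19, 56])
step 7 (PUSH 96): [-99, 20, 19, 56, 96]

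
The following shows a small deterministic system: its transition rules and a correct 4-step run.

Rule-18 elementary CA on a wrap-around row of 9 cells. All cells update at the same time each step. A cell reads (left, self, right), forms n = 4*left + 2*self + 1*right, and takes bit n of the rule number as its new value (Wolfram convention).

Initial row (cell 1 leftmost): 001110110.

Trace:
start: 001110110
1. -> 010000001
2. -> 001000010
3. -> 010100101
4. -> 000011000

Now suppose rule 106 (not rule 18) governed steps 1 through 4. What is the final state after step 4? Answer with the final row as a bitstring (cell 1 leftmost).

100101011

(re-executing steps 1..4 under rule 106; state before step 1: 001110110)
1. -> 011011110
2. -> 111110010
3. -> 100010101
4. -> 100101011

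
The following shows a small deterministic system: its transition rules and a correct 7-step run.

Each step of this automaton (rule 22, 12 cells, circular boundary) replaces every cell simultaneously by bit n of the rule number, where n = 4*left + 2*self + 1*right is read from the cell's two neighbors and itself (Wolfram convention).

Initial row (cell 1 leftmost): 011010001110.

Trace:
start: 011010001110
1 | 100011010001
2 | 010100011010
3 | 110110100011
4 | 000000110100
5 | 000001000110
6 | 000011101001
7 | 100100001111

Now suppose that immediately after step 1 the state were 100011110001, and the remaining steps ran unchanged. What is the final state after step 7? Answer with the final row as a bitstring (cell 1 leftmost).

001000000100

state after step 1 := 100011110001
2 | 010100001010
3 | 110110011011
4 | 000001100000
5 | 000010010000
6 | 000111111000
7 | 001000000100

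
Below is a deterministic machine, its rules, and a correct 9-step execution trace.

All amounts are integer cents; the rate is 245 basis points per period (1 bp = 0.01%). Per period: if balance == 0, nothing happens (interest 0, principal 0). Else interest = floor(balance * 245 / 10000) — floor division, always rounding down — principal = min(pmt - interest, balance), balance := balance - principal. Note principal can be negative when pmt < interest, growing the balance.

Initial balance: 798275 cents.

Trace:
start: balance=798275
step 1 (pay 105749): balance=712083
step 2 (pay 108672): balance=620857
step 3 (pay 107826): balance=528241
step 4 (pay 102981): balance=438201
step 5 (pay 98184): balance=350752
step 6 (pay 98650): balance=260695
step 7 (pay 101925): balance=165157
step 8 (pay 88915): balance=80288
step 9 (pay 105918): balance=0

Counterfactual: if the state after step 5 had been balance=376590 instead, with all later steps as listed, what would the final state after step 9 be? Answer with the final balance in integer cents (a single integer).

state after step 5 := balance=376590
step 6 (pay 98650): balance=287166
step 7 (pay 101925): balance=192276
step 8 (pay 88915): balance=108071
step 9 (pay 105918): balance=4800

4800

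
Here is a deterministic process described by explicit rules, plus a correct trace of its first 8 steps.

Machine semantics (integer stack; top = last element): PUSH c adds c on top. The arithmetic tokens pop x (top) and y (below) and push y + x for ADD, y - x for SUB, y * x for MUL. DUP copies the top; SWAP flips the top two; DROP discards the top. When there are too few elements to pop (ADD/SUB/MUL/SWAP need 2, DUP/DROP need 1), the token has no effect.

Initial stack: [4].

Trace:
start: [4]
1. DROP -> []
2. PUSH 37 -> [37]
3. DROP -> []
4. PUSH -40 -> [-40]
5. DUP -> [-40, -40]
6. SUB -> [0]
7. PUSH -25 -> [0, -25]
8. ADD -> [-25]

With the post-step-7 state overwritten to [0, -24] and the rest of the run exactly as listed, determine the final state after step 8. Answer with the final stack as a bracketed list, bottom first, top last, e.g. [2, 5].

[-24]

state after step 7 := [0, -24]
8. ADD -> [-24]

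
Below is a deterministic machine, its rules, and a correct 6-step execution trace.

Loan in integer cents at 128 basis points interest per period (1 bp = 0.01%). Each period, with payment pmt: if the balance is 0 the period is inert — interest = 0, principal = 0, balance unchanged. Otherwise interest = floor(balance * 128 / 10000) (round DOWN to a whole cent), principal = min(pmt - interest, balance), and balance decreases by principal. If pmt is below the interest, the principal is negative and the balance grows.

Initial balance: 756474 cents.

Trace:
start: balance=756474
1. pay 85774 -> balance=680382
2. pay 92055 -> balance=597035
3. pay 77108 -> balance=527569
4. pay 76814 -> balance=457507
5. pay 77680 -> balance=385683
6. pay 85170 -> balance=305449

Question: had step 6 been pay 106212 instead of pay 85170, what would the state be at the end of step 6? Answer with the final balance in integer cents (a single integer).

(re-executing from step 6 with the substitution; state before step 6: balance=385683)
6. pay 106212 -> balance=284407

284407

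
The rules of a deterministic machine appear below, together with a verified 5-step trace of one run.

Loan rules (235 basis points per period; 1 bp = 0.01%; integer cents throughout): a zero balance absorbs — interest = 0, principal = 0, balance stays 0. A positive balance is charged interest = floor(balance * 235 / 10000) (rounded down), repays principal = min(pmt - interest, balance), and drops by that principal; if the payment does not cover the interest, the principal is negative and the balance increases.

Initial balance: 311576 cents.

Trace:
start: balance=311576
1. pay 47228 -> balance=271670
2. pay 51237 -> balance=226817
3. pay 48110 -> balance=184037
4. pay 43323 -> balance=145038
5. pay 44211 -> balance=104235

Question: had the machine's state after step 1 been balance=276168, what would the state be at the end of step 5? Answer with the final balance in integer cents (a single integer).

109170

state after step 1 := balance=276168
2. pay 51237 -> balance=231420
3. pay 48110 -> balance=188748
4. pay 43323 -> balance=149860
5. pay 44211 -> balance=109170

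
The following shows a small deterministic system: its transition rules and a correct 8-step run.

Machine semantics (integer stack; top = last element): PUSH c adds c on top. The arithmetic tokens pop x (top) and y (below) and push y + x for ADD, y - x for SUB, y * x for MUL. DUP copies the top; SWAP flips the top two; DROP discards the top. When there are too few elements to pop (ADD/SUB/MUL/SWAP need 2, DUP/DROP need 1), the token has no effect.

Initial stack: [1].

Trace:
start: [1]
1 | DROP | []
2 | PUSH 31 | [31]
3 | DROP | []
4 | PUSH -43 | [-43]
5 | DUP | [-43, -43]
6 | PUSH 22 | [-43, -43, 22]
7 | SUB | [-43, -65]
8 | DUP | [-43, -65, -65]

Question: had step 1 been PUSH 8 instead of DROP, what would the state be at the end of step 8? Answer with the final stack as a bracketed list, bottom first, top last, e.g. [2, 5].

(re-executing from step 1 with the substitution; state before step 1: [1])
1 | PUSH 8 | [1, 8]
2 | PUSH 31 | [1, 8, 31]
3 | DROP | [1, 8]
4 | PUSH -43 | [1, 8, -43]
5 | DUP | [1, 8, -43, -43]
6 | PUSH 22 | [1, 8, -43, -43, 22]
7 | SUB | [1, 8, -43, -65]
8 | DUP | [1, 8, -43, -65, -65]

[1, 8, -43, -65, -65]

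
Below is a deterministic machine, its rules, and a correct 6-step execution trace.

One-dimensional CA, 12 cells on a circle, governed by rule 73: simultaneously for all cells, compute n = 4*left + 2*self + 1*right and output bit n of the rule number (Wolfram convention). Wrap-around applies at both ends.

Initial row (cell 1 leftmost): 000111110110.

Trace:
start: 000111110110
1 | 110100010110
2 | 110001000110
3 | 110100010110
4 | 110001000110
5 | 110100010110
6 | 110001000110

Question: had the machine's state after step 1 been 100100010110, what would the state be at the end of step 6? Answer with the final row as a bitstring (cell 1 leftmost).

111111000110

state after step 1 := 100100010110
2 | 000001000110
3 | 111100010110
4 | 100101000110
5 | 000000010110
6 | 111111000110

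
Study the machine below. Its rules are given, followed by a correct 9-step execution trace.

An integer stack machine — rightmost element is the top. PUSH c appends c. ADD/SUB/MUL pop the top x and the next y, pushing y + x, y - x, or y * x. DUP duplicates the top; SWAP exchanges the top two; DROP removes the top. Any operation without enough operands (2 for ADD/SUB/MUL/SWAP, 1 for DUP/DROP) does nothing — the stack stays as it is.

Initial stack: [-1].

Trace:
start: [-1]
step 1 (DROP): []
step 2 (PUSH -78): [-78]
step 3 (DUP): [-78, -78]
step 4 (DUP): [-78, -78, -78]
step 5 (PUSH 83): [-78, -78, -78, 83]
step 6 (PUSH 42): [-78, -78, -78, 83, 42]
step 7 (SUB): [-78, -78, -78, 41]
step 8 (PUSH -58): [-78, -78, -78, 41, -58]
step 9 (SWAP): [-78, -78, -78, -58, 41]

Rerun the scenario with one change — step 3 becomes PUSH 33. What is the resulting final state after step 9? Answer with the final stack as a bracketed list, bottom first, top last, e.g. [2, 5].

(re-executing from step 3 with the substitution; state before step 3: [-78])
step 3 (PUSH 33): [-78, 33]
step 4 (DUP): [-78, 33, 33]
step 5 (PUSH 83): [-78, 33, 33, 83]
step 6 (PUSH 42): [-78, 33, 33, 83, 42]
step 7 (SUB): [-78, 33, 33, 41]
step 8 (PUSH -58): [-78, 33, 33, 41, -58]
step 9 (SWAP): [-78, 33, 33, -58, 41]

[-78, 33, 33, -58, 41]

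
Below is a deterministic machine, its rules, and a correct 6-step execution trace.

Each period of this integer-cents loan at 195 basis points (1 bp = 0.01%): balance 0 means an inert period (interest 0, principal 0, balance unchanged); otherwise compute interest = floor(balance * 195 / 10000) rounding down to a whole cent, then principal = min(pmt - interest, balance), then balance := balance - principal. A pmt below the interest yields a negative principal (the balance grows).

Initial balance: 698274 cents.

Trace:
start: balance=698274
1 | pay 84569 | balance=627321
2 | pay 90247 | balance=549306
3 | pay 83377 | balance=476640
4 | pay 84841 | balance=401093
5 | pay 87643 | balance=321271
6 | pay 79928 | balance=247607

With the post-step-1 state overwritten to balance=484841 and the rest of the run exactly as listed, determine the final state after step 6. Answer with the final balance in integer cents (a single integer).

90683

state after step 1 := balance=484841
2 | pay 90247 | balance=404048
3 | pay 83377 | balance=328549
4 | pay 84841 | balance=250114
5 | pay 87643 | balance=167348
6 | pay 79928 | balance=90683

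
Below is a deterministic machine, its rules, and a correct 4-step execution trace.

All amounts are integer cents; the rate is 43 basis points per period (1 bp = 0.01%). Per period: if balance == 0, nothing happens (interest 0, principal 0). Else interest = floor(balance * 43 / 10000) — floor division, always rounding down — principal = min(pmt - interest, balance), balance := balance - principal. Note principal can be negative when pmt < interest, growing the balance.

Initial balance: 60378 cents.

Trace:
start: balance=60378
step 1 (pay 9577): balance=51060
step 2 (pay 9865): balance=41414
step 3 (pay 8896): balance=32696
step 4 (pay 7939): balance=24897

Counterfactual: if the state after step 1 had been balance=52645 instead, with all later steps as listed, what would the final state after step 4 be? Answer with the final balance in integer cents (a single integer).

26502

state after step 1 := balance=52645
step 2 (pay 9865): balance=43006
step 3 (pay 8896): balance=34294
step 4 (pay 7939): balance=26502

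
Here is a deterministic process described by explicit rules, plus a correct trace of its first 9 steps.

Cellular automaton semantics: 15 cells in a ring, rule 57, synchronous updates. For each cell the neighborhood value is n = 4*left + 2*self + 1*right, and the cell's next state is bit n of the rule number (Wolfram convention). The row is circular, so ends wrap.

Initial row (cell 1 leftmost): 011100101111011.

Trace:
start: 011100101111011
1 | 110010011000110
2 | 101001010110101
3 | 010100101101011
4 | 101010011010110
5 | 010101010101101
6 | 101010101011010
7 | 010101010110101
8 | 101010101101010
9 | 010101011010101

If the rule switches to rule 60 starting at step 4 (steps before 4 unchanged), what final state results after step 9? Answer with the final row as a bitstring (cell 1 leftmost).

100111100000010

(re-executing steps 4..9 under rule 60; state before step 4: 010100101101011)
4 | 111110111011110
5 | 100001100110001
6 | 010001010101001
7 | 111001111111101
8 | 000101000000011
9 | 100111100000010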